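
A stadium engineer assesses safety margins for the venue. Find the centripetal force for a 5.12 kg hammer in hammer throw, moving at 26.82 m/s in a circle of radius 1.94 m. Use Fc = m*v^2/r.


Fc = m * v^2 / r
v^2 = 26.82^2 = 719.3124
Fc = 5.12 * 719.3124 / 1.94
Fc = 3682.8795 / 1.94 = 1898.3915 N

1898.3915 N


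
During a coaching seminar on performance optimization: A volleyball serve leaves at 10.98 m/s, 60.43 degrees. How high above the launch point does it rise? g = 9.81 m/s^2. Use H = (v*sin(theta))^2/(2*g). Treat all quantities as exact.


H = (v*sin(theta))^2 / (2*g)
vy = v*sin(theta) = 10.98 * sin(60.43 deg) = 9.5499 m/s
H = vy^2 / (2*g) = 91.2005 / (2*9.81)
H = 91.2005 / 19.62 = 4.6483 m

4.6483 m


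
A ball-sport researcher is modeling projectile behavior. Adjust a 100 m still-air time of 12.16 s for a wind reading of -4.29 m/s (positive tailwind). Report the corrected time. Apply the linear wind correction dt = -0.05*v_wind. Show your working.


dt = -0.05 * v_wind = -0.05 * -4.29 = 0.2145 s
t_corrected = t_still + dt = 12.16 + (0.2145)
t_corrected = 12.3745 s

12.3745 s


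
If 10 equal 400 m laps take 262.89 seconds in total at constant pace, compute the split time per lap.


Split time = total_time / n_laps = 262.89 / 10
Split time = 26.289 s per lap

26.289 s


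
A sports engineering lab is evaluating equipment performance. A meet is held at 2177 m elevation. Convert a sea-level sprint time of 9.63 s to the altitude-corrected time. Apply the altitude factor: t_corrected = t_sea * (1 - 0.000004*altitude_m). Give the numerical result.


Correction factor = 1 - 0.000004 * 2177 = 0.991292
t_corrected = t_sea * factor = 9.63 * 0.991292
t_corrected = 9.5461 s

9.5461 s


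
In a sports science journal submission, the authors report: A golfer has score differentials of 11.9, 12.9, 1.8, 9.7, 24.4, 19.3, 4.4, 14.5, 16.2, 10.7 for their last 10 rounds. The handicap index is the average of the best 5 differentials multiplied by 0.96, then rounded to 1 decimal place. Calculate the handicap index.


All differentials: 11.9, 12.9, 1.8, 9.7, 24.4, 19.3, 4.4, 14.5, 16.2, 10.7
Sorted: 1.8, 4.4, 9.7, 10.7, 11.9, 12.9, 14.5, 16.2, 19.3, 24.4
Best 5: 1.8, 4.4, 9.7, 10.7, 11.9
Average of best = 38.5 / 5 = 7.7
Raw index = 7.7 * 0.96 = 7.392
Handicap index = round(7.392, 1) = 7.4

7.4


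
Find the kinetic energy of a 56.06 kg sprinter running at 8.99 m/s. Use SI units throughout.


KE = 0.5 * m * v^2
KE = 0.5 * 56.06 * 8.99^2
KE = 0.5 * 56.06 * 80.8201 = 2265.3874 J

2265.3874 J


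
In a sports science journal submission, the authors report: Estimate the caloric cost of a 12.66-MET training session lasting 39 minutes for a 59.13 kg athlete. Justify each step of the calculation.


kcal = MET * mass * time_hr
Convert time: 39 min = 0.65 hr
kcal = 12.66 * 59.13 * 0.65
kcal = 486.5808 kcal

486.5808 kcal


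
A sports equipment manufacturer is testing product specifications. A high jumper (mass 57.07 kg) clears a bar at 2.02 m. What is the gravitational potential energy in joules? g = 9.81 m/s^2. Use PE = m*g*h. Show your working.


PE = m * g * h
PE = 57.07 * 9.81 * 2.02
PE = 559.8567 * 2.02 = 1130.9105 J

1130.9105 J


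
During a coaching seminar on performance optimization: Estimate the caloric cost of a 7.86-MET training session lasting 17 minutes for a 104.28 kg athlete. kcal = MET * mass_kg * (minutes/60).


kcal = MET * mass * time_hr
Convert time: 17 min = 0.2833 hr
kcal = 7.86 * 104.28 * 0.2833
kcal = 232.2316 kcal

232.2316 kcal


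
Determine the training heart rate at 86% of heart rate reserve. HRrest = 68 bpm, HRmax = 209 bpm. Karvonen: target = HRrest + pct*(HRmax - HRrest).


Target = HRrest + pct*(HRmax - HRrest)
Heart rate reserve = HRmax - HRrest = 209 - 68 = 141 bpm
Fraction = 86% = 0.86
Target = 68 + 0.86 * 141
Target = 68 + 121.26 = 189.26 bpm

189.26 bpm


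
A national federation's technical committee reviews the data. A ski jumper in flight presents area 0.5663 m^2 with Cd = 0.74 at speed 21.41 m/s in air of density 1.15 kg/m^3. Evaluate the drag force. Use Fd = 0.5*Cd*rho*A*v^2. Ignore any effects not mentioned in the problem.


Fd = 0.5 * Cd * rho * A * v^2
Fd = 0.5 * 0.74 * 1.15 * 0.5663 * 21.41^2
v^2 = 458.3881
Fd = 0.5 * 0.74 * 1.15 * 0.5663 * 458.3881 = 110.4535 N

110.4535 N


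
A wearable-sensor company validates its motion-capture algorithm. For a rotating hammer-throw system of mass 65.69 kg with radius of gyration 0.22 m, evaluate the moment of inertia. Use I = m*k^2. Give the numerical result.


I = m * k^2
I = 65.69 * 0.22^2
I = 65.69 * 0.0484 = 3.1794 kg*m^2

3.1794 kg*m^2


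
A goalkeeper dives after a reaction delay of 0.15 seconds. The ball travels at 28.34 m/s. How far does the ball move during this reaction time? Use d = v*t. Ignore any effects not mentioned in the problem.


d = v * t
d = 28.34 * 0.15
d = 4.251 m

4.251 m


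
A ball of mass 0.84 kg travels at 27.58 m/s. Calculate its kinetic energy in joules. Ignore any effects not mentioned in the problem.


KE = 0.5 * m * v^2
KE = 0.5 * 0.84 * 27.58^2
KE = 0.5 * 0.84 * 760.6564 = 319.4757 J

319.4757 J


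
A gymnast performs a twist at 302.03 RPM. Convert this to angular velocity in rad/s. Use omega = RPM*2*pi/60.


omega = RPM * 2 * pi / 60
omega = 302.03 * 2 * 3.14159 / 60
omega = 1897.7105 / 60 = 31.6285 rad/s

31.6285 rad/s


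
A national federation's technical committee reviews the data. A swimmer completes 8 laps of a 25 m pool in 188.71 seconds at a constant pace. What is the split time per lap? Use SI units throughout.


Split time = total_time / n_laps = 188.71 / 8
Split time = 23.5888 s per lap

23.5888 s


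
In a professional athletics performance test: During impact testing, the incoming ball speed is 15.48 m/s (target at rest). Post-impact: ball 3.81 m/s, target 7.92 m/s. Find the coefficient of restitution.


e = (v2_after - v1_after) / (v1_before - v2_before)
Numerator = 7.92 - 3.81 = 4.11
Denominator = 15.48 - 0 = 15.48
e = 4.11 / 15.48 = 0.2655

0.2655


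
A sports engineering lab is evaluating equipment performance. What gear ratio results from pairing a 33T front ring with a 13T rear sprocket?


GR = front_teeth / rear_teeth
GR = 33 / 13
GR = 2.5385

2.5385


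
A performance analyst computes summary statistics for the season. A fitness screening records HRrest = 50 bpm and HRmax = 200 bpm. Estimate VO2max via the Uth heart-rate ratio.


VO2max = 15.3 * HRmax / HRrest
VO2max = 15.3 * 200 / 50
VO2max = 3060 / 50 = 61.2 mL/kg/min

61.2 mL/kg/min


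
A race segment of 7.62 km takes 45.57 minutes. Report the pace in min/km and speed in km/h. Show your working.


Pace = time / distance = 45.57 min / 7.62 km = 5.9803 min/km
Speed = distance / time_in_hours = 7.62 / 0.7595 hr
Speed = 10.0329 km/h

5.9803 min/km, 10.0329 km/h


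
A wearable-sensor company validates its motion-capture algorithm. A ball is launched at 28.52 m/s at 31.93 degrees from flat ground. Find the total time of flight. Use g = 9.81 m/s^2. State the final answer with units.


T = 2*v*sin(theta)/g
sin(theta) = sin(31.93 deg) = 0.5289
T = 2*28.52*0.5289 / 9.81
T = 30.1675 / 9.81 = 3.0752 s

3.0752 s


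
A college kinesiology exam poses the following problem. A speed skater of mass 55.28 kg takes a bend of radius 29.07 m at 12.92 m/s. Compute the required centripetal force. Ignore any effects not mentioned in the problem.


Fc = m * v^2 / r
v^2 = 12.92^2 = 166.9264
Fc = 55.28 * 166.9264 / 29.07
Fc = 9227.6914 / 29.07 = 317.43 N

317.43 N


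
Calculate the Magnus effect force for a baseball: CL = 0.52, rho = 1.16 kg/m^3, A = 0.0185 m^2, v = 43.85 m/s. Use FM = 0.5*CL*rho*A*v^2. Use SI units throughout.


FM = 0.5 * CL * rho * A * v^2
FM = 0.5 * 0.52 * 1.16 * 0.0185 * 43.85^2
v^2 = 1922.8225
FM = 0.5 * 0.52 * 1.16 * 0.0185 * 1922.8225 = 10.7286 N

10.7286 N


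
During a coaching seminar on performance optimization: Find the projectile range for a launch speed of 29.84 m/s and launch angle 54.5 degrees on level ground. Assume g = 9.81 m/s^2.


R = v^2 * sin(2*theta) / g
Convert angle to radians: theta = 54.5 deg = 0.9512 rad
sin(2*theta) = sin(1.9024) = 0.9455
R = 29.84^2 * 0.9455 / 9.81
R = 890.4256 * 0.9455 / 9.81 = 85.822 m

85.822 m


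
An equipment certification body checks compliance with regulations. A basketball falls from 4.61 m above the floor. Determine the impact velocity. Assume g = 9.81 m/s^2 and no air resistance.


v = sqrt(2 * g * h)
v = sqrt(2 * 9.81 * 4.61)
v = sqrt(90.4482) = 9.5104 m/s

9.5104 m/s


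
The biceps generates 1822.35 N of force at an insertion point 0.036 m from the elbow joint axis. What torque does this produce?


tau = F * d
tau = 1822.35 * 0.036
tau = 65.6046 N*m

65.6046 N*m


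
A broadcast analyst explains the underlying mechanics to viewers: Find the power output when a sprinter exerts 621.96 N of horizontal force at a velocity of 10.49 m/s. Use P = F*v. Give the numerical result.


P = F * v
P = 621.96 * 10.49
P = 6524.3604 W

6524.3604 W


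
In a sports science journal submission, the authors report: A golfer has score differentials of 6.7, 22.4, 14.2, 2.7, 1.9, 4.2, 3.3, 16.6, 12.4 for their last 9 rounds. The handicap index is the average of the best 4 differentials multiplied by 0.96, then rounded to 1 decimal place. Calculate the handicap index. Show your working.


All differentials: 6.7, 22.4, 14.2, 2.7, 1.9, 4.2, 3.3, 16.6, 12.4
Sorted: 1.9, 2.7, 3.3, 4.2, 6.7, 12.4, 14.2, 16.6, 22.4
Best 4: 1.9, 2.7, 3.3, 4.2
Average of best = 12.1 / 4 = 3.025
Raw index = 3.025 * 0.96 = 2.904
Handicap index = round(2.904, 1) = 2.9

2.9


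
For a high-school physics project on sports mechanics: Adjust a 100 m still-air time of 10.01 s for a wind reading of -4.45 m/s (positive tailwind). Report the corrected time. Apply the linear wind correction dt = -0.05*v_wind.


dt = -0.05 * v_wind = -0.05 * -4.45 = 0.2225 s
t_corrected = t_still + dt = 10.01 + (0.2225)
t_corrected = 10.2325 s

10.2325 s


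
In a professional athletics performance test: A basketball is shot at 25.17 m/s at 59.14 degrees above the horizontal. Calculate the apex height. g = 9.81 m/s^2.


H = (v*sin(theta))^2 / (2*g)
vy = v*sin(theta) = 25.17 * sin(59.14 deg) = 21.6065 m/s
H = vy^2 / (2*g) = 466.8414 / (2*9.81)
H = 466.8414 / 19.62 = 23.7942 m

23.7942 m


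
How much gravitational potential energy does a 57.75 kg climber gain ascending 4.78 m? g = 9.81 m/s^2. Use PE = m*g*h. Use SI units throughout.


PE = m * g * h
PE = 57.75 * 9.81 * 4.78
PE = 566.5275 * 4.78 = 2708.0015 J

2708.0015 J


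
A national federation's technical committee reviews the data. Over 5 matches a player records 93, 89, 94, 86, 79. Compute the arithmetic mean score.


Average = sum / n
Sum = 441
Average = 441 / 5 = 88.2

88.2


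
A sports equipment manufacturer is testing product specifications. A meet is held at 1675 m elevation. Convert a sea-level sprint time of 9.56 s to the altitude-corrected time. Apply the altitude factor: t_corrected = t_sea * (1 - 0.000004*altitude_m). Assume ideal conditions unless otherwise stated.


Correction factor = 1 - 0.000004 * 1675 = 0.9933
t_corrected = t_sea * factor = 9.56 * 0.9933
t_corrected = 9.4959 s

9.4959 s


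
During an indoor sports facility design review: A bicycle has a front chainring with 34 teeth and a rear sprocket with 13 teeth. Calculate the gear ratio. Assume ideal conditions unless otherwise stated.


GR = front_teeth / rear_teeth
GR = 34 / 13
GR = 2.6154

2.6154


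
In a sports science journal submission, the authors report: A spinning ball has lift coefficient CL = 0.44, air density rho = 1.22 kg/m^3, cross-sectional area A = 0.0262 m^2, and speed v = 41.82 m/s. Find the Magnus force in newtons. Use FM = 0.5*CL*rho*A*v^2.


FM = 0.5 * CL * rho * A * v^2
FM = 0.5 * 0.44 * 1.22 * 0.0262 * 41.82^2
v^2 = 1748.9124
FM = 0.5 * 0.44 * 1.22 * 0.0262 * 1748.9124 = 12.2985 N

12.2985 N


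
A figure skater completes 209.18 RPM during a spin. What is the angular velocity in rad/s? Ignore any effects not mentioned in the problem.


omega = RPM * 2 * pi / 60
omega = 209.18 * 2 * 3.14159 / 60
omega = 1314.3167 / 60 = 21.9053 rad/s

21.9053 rad/s


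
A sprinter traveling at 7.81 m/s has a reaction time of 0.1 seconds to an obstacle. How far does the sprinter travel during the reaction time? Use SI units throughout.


d = v * t
d = 7.81 * 0.1
d = 0.781 m

0.781 m


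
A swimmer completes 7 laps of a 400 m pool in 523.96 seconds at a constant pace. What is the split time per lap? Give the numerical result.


Split time = total_time / n_laps = 523.96 / 7
Split time = 74.8514 s per lap

74.8514 s


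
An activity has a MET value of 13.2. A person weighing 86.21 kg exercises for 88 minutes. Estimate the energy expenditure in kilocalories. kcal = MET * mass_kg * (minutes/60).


kcal = MET * mass * time_hr
Convert time: 88 min = 1.4667 hr
kcal = 13.2 * 86.21 * 1.4667
kcal = 1669.0256 kcal

1669.0256 kcal


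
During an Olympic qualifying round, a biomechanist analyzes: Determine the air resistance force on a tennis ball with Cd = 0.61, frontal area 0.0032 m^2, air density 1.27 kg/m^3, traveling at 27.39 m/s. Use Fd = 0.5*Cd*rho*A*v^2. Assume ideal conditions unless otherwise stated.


Fd = 0.5 * Cd * rho * A * v^2
Fd = 0.5 * 0.61 * 1.27 * 0.0032 * 27.39^2
v^2 = 750.2121
Fd = 0.5 * 0.61 * 1.27 * 0.0032 * 750.2121 = 0.9299 N

0.9299 N


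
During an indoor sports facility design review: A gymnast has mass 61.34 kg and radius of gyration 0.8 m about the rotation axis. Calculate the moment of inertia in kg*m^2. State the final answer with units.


I = m * k^2
I = 61.34 * 0.8^2
I = 61.34 * 0.64 = 39.2576 kg*m^2

39.2576 kg*m^2


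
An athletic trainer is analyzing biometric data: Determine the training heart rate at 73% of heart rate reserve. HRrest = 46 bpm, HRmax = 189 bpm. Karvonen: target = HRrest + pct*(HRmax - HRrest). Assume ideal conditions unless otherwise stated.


Target = HRrest + pct*(HRmax - HRrest)
Heart rate reserve = HRmax - HRrest = 189 - 46 = 143 bpm
Fraction = 73% = 0.73
Target = 46 + 0.73 * 143
Target = 46 + 104.39 = 150.39 bpm

150.39 bpm


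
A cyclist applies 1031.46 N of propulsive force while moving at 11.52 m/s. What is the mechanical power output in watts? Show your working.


P = F * v
P = 1031.46 * 11.52
P = 11882.4192 W

11882.4192 W


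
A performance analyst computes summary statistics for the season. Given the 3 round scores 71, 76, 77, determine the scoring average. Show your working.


Average = sum / n
Sum = 224
Average = 224 / 3 = 74.6667

74.6667


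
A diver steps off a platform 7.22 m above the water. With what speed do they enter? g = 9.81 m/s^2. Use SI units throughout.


v = sqrt(2 * g * h)
v = sqrt(2 * 9.81 * 7.22)
v = sqrt(141.6564) = 11.9019 m/s

11.9019 m/s


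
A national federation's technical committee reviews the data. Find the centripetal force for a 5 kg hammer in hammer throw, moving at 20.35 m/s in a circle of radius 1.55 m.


Fc = m * v^2 / r
v^2 = 20.35^2 = 414.1225
Fc = 5 * 414.1225 / 1.55
Fc = 2070.6125 / 1.55 = 1335.879 N

1335.879 N


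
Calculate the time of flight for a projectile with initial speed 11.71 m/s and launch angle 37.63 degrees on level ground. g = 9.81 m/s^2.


T = 2*v*sin(theta)/g
sin(theta) = sin(37.63 deg) = 0.6106
T = 2*11.71*0.6106 / 9.81
T = 14.2993 / 9.81 = 1.4576 s

1.4576 s


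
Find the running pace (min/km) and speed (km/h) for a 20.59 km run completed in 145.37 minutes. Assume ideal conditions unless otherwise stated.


Pace = time / distance = 145.37 min / 20.59 km = 7.0602 min/km
Speed = distance / time_in_hours = 20.59 / 2.4228 hr
Speed = 8.4983 km/h

7.0602 min/km, 8.4983 km/h


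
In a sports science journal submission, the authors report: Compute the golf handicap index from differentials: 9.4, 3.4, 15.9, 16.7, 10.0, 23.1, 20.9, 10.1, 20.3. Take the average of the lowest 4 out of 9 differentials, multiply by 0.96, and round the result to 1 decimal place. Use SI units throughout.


All differentials: 9.4, 3.4, 15.9, 16.7, 10.0, 23.1, 20.9, 10.1, 20.3
Sorted: 3.4, 9.4, 10.0, 10.1, 15.9, 16.7, 20.3, 20.9, 23.1
Best 4: 3.4, 9.4, 10.0, 10.1
Average of best = 32.9 / 4 = 8.225
Raw index = 8.225 * 0.96 = 7.896
Handicap index = round(7.896, 1) = 7.9

7.9


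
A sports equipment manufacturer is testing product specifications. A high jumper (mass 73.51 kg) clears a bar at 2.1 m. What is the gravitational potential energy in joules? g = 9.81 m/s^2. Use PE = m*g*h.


PE = m * g * h
PE = 73.51 * 9.81 * 2.1
PE = 721.1331 * 2.1 = 1514.3795 J

1514.3795 J


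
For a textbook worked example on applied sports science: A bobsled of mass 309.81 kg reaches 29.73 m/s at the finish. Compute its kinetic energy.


KE = 0.5 * m * v^2
KE = 0.5 * 309.81 * 29.73^2
KE = 0.5 * 309.81 * 883.8729 = 136916.3316 J

136916.3316 J


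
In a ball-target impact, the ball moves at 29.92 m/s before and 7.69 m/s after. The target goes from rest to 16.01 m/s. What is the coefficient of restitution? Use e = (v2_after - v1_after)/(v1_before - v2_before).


e = (v2_after - v1_after) / (v1_before - v2_before)
Numerator = 16.01 - 7.69 = 8.32
Denominator = 29.92 - 0 = 29.92
e = 8.32 / 29.92 = 0.2781

0.2781


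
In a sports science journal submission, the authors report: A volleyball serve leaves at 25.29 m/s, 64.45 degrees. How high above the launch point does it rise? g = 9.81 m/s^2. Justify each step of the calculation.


H = (v*sin(theta))^2 / (2*g)
vy = v*sin(theta) = 25.29 * sin(64.45 deg) = 22.8169 m/s
H = vy^2 / (2*g) = 520.6096 / (2*9.81)
H = 520.6096 / 19.62 = 26.5346 m

26.5346 m


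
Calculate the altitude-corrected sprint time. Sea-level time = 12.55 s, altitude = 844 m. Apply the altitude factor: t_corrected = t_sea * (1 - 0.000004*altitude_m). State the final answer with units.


Correction factor = 1 - 0.000004 * 844 = 0.996624
t_corrected = t_sea * factor = 12.55 * 0.996624
t_corrected = 12.5076 s

12.5076 s


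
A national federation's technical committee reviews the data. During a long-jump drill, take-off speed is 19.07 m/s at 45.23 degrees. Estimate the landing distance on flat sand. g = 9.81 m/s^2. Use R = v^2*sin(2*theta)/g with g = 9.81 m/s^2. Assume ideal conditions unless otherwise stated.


R = v^2 * sin(2*theta) / g
Convert angle to radians: theta = 45.23 deg = 0.7894 rad
sin(2*theta) = sin(1.5788) = 1
R = 19.07^2 * 1 / 9.81
R = 363.6649 * 1 / 9.81 = 37.0696 m

37.0696 m


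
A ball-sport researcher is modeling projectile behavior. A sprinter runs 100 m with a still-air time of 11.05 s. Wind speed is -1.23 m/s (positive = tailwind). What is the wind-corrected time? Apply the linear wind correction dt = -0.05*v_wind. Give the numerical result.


dt = -0.05 * v_wind = -0.05 * -1.23 = 0.0615 s
t_corrected = t_still + dt = 11.05 + (0.0615)
t_corrected = 11.1115 s

11.1115 s


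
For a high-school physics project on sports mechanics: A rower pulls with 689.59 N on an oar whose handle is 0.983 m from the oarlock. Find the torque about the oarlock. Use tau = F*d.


tau = F * d
tau = 689.59 * 0.983
tau = 677.867 N*m

677.867 N*m


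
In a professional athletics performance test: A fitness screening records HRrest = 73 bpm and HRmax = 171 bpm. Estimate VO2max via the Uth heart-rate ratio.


VO2max = 15.3 * HRmax / HRrest
VO2max = 15.3 * 171 / 73
VO2max = 2616.3 / 73 = 35.8397 mL/kg/min

35.8397 mL/kg/min


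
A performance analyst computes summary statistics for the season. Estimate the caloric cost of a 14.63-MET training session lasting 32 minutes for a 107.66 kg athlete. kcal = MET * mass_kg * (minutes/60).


kcal = MET * mass * time_hr
Convert time: 32 min = 0.5333 hr
kcal = 14.63 * 107.66 * 0.5333
kcal = 840.0351 kcal

840.0351 kcal


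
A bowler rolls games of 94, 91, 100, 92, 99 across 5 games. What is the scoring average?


Average = sum / n
Sum = 476
Average = 476 / 5 = 95.2

95.2


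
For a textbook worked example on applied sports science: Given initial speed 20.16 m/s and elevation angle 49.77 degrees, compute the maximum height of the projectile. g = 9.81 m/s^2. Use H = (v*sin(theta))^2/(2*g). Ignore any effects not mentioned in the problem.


H = (v*sin(theta))^2 / (2*g)
vy = v*sin(theta) = 20.16 * sin(49.77 deg) = 15.3913 m/s
H = vy^2 / (2*g) = 236.8925 / (2*9.81)
H = 236.8925 / 19.62 = 12.074 m

12.074 m


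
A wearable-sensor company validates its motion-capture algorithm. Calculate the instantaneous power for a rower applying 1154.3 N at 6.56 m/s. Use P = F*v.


P = F * v
P = 1154.3 * 6.56
P = 7572.208 W

7572.208 W


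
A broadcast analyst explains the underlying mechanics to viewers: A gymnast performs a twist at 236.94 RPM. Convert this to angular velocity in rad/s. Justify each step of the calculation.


omega = RPM * 2 * pi / 60
omega = 236.94 * 2 * 3.14159 / 60
omega = 1488.7379 / 60 = 24.8123 rad/s

24.8123 rad/s


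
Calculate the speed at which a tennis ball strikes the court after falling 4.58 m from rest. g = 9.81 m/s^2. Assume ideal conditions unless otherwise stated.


v = sqrt(2 * g * h)
v = sqrt(2 * 9.81 * 4.58)
v = sqrt(89.8596) = 9.4794 m/s

9.4794 m/s


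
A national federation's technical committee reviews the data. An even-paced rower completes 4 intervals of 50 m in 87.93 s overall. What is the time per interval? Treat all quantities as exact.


Split time = total_time / n_laps = 87.93 / 4
Split time = 21.9825 s per lap

21.9825 s


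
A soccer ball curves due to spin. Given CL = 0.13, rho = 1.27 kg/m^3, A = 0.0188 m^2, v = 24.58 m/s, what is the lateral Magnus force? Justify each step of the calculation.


FM = 0.5 * CL * rho * A * v^2
FM = 0.5 * 0.13 * 1.27 * 0.0188 * 24.58^2
v^2 = 604.1764
FM = 0.5 * 0.13 * 1.27 * 0.0188 * 604.1764 = 0.9376 N

0.9376 N


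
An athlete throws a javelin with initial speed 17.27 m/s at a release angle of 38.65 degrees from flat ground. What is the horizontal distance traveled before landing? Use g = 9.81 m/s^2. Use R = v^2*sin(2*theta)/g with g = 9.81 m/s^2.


R = v^2 * sin(2*theta) / g
Convert angle to radians: theta = 38.65 deg = 0.6746 rad
sin(2*theta) = sin(1.3491) = 0.9755
R = 17.27^2 * 0.9755 / 9.81
R = 298.2529 * 0.9755 / 9.81 = 29.6591 m

29.6591 m


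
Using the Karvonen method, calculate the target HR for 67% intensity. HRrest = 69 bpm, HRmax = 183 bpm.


Target = HRrest + pct*(HRmax - HRrest)
Heart rate reserve = HRmax - HRrest = 183 - 69 = 114 bpm
Fraction = 67% = 0.67
Target = 69 + 0.67 * 114
Target = 69 + 76.38 = 145.38 bpm

145.38 bpm


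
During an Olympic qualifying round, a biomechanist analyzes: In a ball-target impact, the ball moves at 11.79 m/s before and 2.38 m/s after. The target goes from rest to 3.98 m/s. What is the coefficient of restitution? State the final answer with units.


e = (v2_after - v1_after) / (v1_before - v2_before)
Numerator = 3.98 - 2.38 = 1.6
Denominator = 11.79 - 0 = 11.79
e = 1.6 / 11.79 = 0.1357

0.1357


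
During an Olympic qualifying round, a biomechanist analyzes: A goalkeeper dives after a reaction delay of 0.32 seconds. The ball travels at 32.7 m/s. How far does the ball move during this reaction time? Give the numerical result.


d = v * t
d = 32.7 * 0.32
d = 10.464 m

10.464 m


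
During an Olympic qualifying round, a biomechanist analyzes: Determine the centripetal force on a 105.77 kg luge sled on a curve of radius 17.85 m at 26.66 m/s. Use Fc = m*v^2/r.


Fc = m * v^2 / r
v^2 = 26.66^2 = 710.7556
Fc = 105.77 * 710.7556 / 17.85
Fc = 75176.6198 / 17.85 = 4211.5753 N

4211.5753 N


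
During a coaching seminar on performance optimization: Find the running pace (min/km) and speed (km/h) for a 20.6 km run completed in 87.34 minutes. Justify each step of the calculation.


Pace = time / distance = 87.34 min / 20.6 km = 4.2398 min/km
Speed = distance / time_in_hours = 20.6 / 1.4557 hr
Speed = 14.1516 km/h

4.2398 min/km, 14.1516 km/h


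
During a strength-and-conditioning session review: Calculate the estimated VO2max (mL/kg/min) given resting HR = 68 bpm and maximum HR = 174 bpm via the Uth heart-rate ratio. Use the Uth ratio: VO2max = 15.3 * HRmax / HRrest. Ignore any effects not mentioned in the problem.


VO2max = 15.3 * HRmax / HRrest
VO2max = 15.3 * 174 / 68
VO2max = 2662.2 / 68 = 39.15 mL/kg/min

39.15 mL/kg/min


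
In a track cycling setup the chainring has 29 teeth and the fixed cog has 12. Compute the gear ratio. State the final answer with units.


GR = front_teeth / rear_teeth
GR = 29 / 12
GR = 2.4167

2.4167


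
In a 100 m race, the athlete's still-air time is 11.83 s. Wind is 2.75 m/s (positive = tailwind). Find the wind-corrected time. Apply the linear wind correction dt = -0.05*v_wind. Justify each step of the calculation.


dt = -0.05 * v_wind = -0.05 * 2.75 = -0.1375 s
t_corrected = t_still + dt = 11.83 + (-0.1375)
t_corrected = 11.6925 s

11.6925 s


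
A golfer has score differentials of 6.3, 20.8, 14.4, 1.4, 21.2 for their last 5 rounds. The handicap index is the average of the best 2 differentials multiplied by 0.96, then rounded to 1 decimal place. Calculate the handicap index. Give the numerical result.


All differentials: 6.3, 20.8, 14.4, 1.4, 21.2
Sorted: 1.4, 6.3, 14.4, 20.8, 21.2
Best 2: 1.4, 6.3
Average of best = 7.7 / 2 = 3.85
Raw index = 3.85 * 0.96 = 3.696
Handicap index = round(3.696, 1) = 3.7

3.7


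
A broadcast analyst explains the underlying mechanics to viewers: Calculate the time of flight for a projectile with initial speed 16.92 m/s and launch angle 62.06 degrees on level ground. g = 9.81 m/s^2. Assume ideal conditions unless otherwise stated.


T = 2*v*sin(theta)/g
sin(theta) = sin(62.06 deg) = 0.8834
T = 2*16.92*0.8834 / 9.81
T = 29.8956 / 9.81 = 3.0475 s

3.0475 s


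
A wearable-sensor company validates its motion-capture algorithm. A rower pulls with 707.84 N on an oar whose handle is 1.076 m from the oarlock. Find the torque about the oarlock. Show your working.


tau = F * d
tau = 707.84 * 1.076
tau = 761.6358 N*m

761.6358 N*m


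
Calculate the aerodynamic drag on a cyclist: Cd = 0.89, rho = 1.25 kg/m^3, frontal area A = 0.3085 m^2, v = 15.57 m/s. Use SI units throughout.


Fd = 0.5 * Cd * rho * A * v^2
Fd = 0.5 * 0.89 * 1.25 * 0.3085 * 15.57^2
v^2 = 242.4249
Fd = 0.5 * 0.89 * 1.25 * 0.3085 * 242.4249 = 41.6009 N

41.6009 N


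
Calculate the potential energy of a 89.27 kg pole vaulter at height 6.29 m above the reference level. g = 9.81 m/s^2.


PE = m * g * h
PE = 89.27 * 9.81 * 6.29
PE = 875.7387 * 6.29 = 5508.3964 J

5508.3964 J


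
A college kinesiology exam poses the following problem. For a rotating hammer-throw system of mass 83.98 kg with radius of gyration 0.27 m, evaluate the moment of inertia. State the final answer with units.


I = m * k^2
I = 83.98 * 0.27^2
I = 83.98 * 0.0729 = 6.1221 kg*m^2

6.1221 kg*m^2


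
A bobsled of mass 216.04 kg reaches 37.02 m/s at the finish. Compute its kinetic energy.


KE = 0.5 * m * v^2
KE = 0.5 * 216.04 * 37.02^2
KE = 0.5 * 216.04 * 1370.4804 = 148039.2928 J

148039.2928 J


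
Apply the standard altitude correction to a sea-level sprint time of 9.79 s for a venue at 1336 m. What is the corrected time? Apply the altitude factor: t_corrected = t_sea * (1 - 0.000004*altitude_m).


Correction factor = 1 - 0.000004 * 1336 = 0.994656
t_corrected = t_sea * factor = 9.79 * 0.994656
t_corrected = 9.7377 s

9.7377 s


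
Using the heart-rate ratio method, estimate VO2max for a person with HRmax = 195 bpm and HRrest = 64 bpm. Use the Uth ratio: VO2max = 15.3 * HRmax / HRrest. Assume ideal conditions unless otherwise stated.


VO2max = 15.3 * HRmax / HRrest
VO2max = 15.3 * 195 / 64
VO2max = 2983.5 / 64 = 46.6172 mL/kg/min

46.6172 mL/kg/min


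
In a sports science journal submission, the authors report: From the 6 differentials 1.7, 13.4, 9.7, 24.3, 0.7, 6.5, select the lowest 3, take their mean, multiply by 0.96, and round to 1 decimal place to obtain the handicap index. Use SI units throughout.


All differentials: 1.7, 13.4, 9.7, 24.3, 0.7, 6.5
Sorted: 0.7, 1.7, 6.5, 9.7, 13.4, 24.3
Best 3: 0.7, 1.7, 6.5
Average of best = 8.9 / 3 = 2.9667
Raw index = 2.9667 * 0.96 = 2.848
Handicap index = round(2.848, 1) = 2.8

2.8


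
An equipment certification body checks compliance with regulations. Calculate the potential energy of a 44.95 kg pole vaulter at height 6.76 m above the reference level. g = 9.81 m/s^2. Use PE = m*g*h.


PE = m * g * h
PE = 44.95 * 9.81 * 6.76
PE = 440.9595 * 6.76 = 2980.8862 J

2980.8862 J


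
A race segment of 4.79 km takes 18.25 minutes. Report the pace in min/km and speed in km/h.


Pace = time / distance = 18.25 min / 4.79 km = 3.81 min/km
Speed = distance / time_in_hours = 4.79 / 0.3042 hr
Speed = 15.7479 km/h

3.81 min/km, 15.7479 km/h


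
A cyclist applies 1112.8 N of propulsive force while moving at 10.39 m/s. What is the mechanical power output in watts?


P = F * v
P = 1112.8 * 10.39
P = 11561.992 W

11561.992 W


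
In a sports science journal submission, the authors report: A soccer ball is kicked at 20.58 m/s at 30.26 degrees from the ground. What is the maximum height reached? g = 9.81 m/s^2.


H = (v*sin(theta))^2 / (2*g)
vy = v*sin(theta) = 20.58 * sin(30.26 deg) = 10.3708 m/s
H = vy^2 / (2*g) = 107.5529 / (2*9.81)
H = 107.5529 / 19.62 = 5.4818 m

5.4818 m


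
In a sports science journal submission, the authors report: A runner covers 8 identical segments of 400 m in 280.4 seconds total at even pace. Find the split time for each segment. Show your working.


Split time = total_time / n_laps = 280.4 / 8
Split time = 35.05 s per lap

35.05 s


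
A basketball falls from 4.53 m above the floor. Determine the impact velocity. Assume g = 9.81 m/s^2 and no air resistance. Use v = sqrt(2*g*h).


v = sqrt(2 * g * h)
v = sqrt(2 * 9.81 * 4.53)
v = sqrt(88.8786) = 9.4275 m/s

9.4275 m/s


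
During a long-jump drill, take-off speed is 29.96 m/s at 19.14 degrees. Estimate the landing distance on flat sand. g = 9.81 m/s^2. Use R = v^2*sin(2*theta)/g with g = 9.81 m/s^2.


R = v^2 * sin(2*theta) / g
Convert angle to radians: theta = 19.14 deg = 0.3341 rad
sin(2*theta) = sin(0.6681) = 0.6195
R = 29.96^2 * 0.6195 / 9.81
R = 897.6016 * 0.6195 / 9.81 = 56.6839 m

56.6839 m


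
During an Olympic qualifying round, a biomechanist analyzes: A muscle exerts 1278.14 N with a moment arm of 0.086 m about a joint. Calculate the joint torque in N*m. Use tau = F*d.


tau = F * d
tau = 1278.14 * 0.086
tau = 109.92 N*m

109.92 N*m


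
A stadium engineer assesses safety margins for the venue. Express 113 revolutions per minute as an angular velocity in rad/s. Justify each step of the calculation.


omega = RPM * 2 * pi / 60
omega = 113 * 2 * 3.14159 / 60
omega = 709.9999 / 60 = 11.8333 rad/s

11.8333 rad/s


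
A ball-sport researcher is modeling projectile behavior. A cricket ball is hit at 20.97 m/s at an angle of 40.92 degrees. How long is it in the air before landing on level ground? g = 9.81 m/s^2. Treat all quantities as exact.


T = 2*v*sin(theta)/g
sin(theta) = sin(40.92 deg) = 0.655
T = 2*20.97*0.655 / 9.81
T = 27.4709 / 9.81 = 2.8003 s

2.8003 s


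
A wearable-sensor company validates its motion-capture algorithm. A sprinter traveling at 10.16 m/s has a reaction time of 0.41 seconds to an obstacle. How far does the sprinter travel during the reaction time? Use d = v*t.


d = v * t
d = 10.16 * 0.41
d = 4.1656 m

4.1656 m


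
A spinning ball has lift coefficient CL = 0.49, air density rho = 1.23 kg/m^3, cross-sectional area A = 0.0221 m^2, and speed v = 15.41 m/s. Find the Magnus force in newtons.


FM = 0.5 * CL * rho * A * v^2
FM = 0.5 * 0.49 * 1.23 * 0.0221 * 15.41^2
v^2 = 237.4681
FM = 0.5 * 0.49 * 1.23 * 0.0221 * 237.4681 = 1.5815 N

1.5815 N


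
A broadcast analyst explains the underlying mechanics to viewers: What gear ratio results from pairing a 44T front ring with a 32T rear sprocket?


GR = front_teeth / rear_teeth
GR = 44 / 32
GR = 1.375

1.375


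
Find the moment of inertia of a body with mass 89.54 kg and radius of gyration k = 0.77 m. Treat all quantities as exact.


I = m * k^2
I = 89.54 * 0.77^2
I = 89.54 * 0.5929 = 53.0883 kg*m^2

53.0883 kg*m^2


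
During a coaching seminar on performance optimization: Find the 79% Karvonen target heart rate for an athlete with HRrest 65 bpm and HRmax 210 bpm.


Target = HRrest + pct*(HRmax - HRrest)
Heart rate reserve = HRmax - HRrest = 210 - 65 = 145 bpm
Fraction = 79% = 0.79
Target = 65 + 0.79 * 145
Target = 65 + 114.55 = 179.55 bpm

179.55 bpm


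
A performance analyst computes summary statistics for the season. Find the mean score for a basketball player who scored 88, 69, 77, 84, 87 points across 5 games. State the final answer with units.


Average = sum / n
Sum = 405
Average = 405 / 5 = 81

81


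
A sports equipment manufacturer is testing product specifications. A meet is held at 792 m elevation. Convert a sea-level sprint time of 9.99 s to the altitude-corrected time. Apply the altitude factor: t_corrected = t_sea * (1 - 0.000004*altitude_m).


Correction factor = 1 - 0.000004 * 792 = 0.996832
t_corrected = t_sea * factor = 9.99 * 0.996832
t_corrected = 9.9584 s

9.9584 s


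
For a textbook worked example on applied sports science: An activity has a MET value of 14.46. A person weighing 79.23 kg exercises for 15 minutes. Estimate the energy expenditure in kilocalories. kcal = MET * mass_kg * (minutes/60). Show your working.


kcal = MET * mass * time_hr
Convert time: 15 min = 0.25 hr
kcal = 14.46 * 79.23 * 0.25
kcal = 286.4165 kcal

286.4165 kcal


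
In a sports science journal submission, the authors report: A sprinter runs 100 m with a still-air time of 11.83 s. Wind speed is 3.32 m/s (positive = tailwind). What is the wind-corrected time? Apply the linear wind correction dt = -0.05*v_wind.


dt = -0.05 * v_wind = -0.05 * 3.32 = -0.166 s
t_corrected = t_still + dt = 11.83 + (-0.166)
t_corrected = 11.664 s

11.664 s


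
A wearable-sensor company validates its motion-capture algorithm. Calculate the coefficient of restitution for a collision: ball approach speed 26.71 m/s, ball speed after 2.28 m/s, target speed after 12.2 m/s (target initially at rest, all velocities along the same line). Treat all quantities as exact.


e = (v2_after - v1_after) / (v1_before - v2_before)
Numerator = 12.2 - 2.28 = 9.92
Denominator = 26.71 - 0 = 26.71
e = 9.92 / 26.71 = 0.3714

0.3714


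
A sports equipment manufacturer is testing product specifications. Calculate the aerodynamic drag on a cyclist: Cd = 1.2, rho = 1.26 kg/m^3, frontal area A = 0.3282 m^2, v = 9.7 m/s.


Fd = 0.5 * Cd * rho * A * v^2
Fd = 0.5 * 1.2 * 1.26 * 0.3282 * 9.7^2
v^2 = 94.09
Fd = 0.5 * 1.2 * 1.26 * 0.3282 * 94.09 = 23.3455 N

23.3455 N


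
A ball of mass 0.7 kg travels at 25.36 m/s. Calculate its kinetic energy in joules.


KE = 0.5 * m * v^2
KE = 0.5 * 0.7 * 25.36^2
KE = 0.5 * 0.7 * 643.1296 = 225.0954 J

225.0954 J


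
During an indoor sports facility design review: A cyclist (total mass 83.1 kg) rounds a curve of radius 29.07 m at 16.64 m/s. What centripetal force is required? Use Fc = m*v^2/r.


Fc = m * v^2 / r
v^2 = 16.64^2 = 276.8896
Fc = 83.1 * 276.8896 / 29.07
Fc = 23009.5258 / 29.07 = 791.5214 N

791.5214 N


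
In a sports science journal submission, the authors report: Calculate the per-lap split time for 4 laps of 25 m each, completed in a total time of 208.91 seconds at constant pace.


Split time = total_time / n_laps = 208.91 / 4
Split time = 52.2275 s per lap

52.2275 s


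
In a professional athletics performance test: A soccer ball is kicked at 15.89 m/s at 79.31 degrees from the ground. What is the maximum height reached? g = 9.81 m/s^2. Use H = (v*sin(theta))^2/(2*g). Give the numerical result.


H = (v*sin(theta))^2 / (2*g)
vy = v*sin(theta) = 15.89 * sin(79.31 deg) = 15.6142 m/s
H = vy^2 / (2*g) = 243.8042 / (2*9.81)
H = 243.8042 / 19.62 = 12.4263 m

12.4263 m


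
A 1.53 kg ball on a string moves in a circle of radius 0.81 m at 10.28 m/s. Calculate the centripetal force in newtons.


Fc = m * v^2 / r
v^2 = 10.28^2 = 105.6784
Fc = 1.53 * 105.6784 / 0.81
Fc = 161.688 / 0.81 = 199.6148 N

199.6148 N


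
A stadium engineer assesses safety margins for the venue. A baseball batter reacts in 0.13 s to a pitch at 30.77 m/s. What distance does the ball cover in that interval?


d = v * t
d = 30.77 * 0.13
d = 4.0001 m

4.0001 m


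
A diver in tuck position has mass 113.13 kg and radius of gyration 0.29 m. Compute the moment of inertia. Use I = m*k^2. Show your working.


I = m * k^2
I = 113.13 * 0.29^2
I = 113.13 * 0.0841 = 9.5142 kg*m^2

9.5142 kg*m^2


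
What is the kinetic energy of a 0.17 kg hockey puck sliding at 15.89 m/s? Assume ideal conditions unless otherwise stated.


KE = 0.5 * m * v^2
KE = 0.5 * 0.17 * 15.89^2
KE = 0.5 * 0.17 * 252.4921 = 21.4618 J

21.4618 J


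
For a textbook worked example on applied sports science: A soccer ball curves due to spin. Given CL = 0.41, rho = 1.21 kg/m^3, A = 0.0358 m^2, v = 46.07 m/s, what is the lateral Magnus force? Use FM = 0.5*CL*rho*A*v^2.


FM = 0.5 * CL * rho * A * v^2
FM = 0.5 * 0.41 * 1.21 * 0.0358 * 46.07^2
v^2 = 2122.4449
FM = 0.5 * 0.41 * 1.21 * 0.0358 * 2122.4449 = 18.8477 N

18.8477 N


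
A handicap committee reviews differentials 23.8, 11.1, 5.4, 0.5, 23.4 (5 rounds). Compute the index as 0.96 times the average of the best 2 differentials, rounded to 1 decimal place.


All differentials: 23.8, 11.1, 5.4, 0.5, 23.4
Sorted: 0.5, 5.4, 11.1, 23.4, 23.8
Best 2: 0.5, 5.4
Average of best = 5.9 / 2 = 2.95
Raw index = 2.95 * 0.96 = 2.832
Handicap index = round(2.832, 1) = 2.8

2.8


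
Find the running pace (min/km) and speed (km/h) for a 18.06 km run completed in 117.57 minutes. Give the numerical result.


Pace = time / distance = 117.57 min / 18.06 km = 6.51 min/km
Speed = distance / time_in_hours = 18.06 / 1.9595 hr
Speed = 9.2166 km/h

6.51 min/km, 9.2166 km/h


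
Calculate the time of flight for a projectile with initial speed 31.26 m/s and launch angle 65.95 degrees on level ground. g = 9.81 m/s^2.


T = 2*v*sin(theta)/g
sin(theta) = sin(65.95 deg) = 0.9132
T = 2*31.26*0.9132 / 9.81
T = 57.0926 / 9.81 = 5.8198 s

5.8198 s


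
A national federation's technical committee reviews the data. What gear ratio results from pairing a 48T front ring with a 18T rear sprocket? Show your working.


GR = front_teeth / rear_teeth
GR = 48 / 18
GR = 2.6667

2.6667


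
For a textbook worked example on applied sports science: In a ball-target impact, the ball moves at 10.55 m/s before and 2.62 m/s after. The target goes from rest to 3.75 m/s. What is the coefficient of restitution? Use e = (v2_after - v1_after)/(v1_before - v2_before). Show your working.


e = (v2_after - v1_after) / (v1_before - v2_before)
Numerator = 3.75 - 2.62 = 1.13
Denominator = 10.55 - 0 = 10.55
e = 1.13 / 10.55 = 0.1071

0.1071


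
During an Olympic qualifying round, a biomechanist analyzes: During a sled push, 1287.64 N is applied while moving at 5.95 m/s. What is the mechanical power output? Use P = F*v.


P = F * v
P = 1287.64 * 5.95
P = 7661.458 W

7661.458 W


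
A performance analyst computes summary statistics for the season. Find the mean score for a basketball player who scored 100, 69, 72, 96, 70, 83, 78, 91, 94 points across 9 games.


Average = sum / n
Sum = 753
Average = 753 / 9 = 83.6667

83.6667


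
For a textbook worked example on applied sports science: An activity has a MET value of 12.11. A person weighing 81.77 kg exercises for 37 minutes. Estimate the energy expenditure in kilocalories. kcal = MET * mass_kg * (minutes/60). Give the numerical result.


kcal = MET * mass * time_hr
Convert time: 37 min = 0.6167 hr
kcal = 12.11 * 81.77 * 0.6167
kcal = 610.6447 kcal

610.6447 kcal
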